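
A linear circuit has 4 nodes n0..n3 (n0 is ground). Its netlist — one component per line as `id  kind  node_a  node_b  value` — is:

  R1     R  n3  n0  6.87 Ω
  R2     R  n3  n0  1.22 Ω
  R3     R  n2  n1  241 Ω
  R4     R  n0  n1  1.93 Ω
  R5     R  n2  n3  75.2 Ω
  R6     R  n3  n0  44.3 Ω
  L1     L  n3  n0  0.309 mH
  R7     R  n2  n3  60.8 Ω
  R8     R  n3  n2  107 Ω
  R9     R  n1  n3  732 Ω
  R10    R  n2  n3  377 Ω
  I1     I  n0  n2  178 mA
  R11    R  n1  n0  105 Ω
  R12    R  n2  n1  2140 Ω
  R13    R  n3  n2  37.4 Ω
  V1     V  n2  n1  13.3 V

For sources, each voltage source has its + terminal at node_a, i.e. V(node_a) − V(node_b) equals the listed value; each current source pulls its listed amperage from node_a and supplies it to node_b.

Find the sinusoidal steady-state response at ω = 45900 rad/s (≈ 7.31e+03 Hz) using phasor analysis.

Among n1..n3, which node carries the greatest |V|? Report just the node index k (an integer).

2

MNA unknowns: 3 node voltages V₁..V_3 plus 1 source current (V1)
R1: Y=0.1456+0.000j on G[3,0]
R2: Y=0.8197+0.000j on G[3,0]
R3: Y=0.004149+0.000j on G[2,1]
R4: Y=0.5181+0.000j on G[0,1]
R5: Y=0.01330+0.000j on G[2,3]
R6: Y=0.02257+0.000j on G[3,0]
L1: Y=0.000-0.07051j on G[3,0]
R7: Y=0.01645+0.000j on G[2,3]
R8: Y=0.009346+0.000j on G[3,2]
R9: Y=0.001366+0.000j on G[1,3]
R10: Y=0.002653+0.000j on G[2,3]
I1: z[0]−=0.178, z[2]+=0.178
R11: Y=0.009524+0.000j on G[1,0]
R12: Y=0.0004673+0.000j on G[2,1]
R13: Y=0.02674+0.000j on G[3,2]
V1: row V2−V1=13.3, i_V1 at 2,1
solve → V1=-1.135+0.006147j, V2=12.17+0.006147j, V3=0.7827+0.05258j
aux → i_V1=-0.6629+0.003180j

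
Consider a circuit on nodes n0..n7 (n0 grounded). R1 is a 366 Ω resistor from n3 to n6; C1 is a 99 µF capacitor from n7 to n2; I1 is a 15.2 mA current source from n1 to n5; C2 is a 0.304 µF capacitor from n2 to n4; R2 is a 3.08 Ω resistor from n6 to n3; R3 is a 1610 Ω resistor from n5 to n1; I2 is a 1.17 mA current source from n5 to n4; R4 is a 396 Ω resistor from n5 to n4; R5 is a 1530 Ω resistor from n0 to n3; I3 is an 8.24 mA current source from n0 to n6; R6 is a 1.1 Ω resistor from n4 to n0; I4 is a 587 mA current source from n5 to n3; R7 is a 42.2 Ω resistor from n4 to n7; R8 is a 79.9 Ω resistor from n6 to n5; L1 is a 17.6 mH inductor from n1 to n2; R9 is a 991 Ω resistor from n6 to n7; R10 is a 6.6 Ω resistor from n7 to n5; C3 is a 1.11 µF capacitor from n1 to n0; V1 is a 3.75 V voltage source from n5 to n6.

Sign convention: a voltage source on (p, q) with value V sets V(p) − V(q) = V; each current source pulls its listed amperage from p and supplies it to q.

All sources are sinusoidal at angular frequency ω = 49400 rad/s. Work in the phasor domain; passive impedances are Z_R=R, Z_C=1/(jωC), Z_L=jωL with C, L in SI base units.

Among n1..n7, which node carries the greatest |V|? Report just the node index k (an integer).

MNA unknowns: 7 node voltages V₁..V_7 plus 1 source current (V1)
R1: Y=0.002732+0.000j on G[3,6]
C1: Y=0.000+4.891j on G[7,2]
I1: z[1]−=0.0152, z[5]+=0.0152
C2: Y=0.000+0.01502j on G[2,4]
R2: Y=0.3247+0.000j on G[6,3]
R3: Y=0.0006211+0.000j on G[5,1]
I2: z[5]−=0.00117, z[4]+=0.00117
R4: Y=0.002525+0.000j on G[5,4]
R5: Y=0.0006536+0.000j on G[0,3]
I3: z[0]−=0.00824, z[6]+=0.00824
R6: Y=0.9091+0.000j on G[4,0]
I4: z[5]−=0.587, z[3]+=0.587
R7: Y=0.02370+0.000j on G[4,7]
R8: Y=0.01252+0.000j on G[6,5]
L1: Y=0.000-0.001150j on G[1,2]
R9: Y=0.001009+0.000j on G[6,7]
R10: Y=0.1515+0.000j on G[7,5]
C3: Y=0.000+0.05483j on G[1,0]
V1: row V5−V6=3.75, i_V1 at 5,6
solve → V1=-0.02200+0.2800j, V2=0.7016-0.3309j, V3=-1.093-0.3220j, V4=0.02674+0.001559j, V5=0.8616-0.3226j, V6=-2.888-0.3226j, V7=0.7035-0.3318j
aux → i_V1=-0.6465-0.0002011j

6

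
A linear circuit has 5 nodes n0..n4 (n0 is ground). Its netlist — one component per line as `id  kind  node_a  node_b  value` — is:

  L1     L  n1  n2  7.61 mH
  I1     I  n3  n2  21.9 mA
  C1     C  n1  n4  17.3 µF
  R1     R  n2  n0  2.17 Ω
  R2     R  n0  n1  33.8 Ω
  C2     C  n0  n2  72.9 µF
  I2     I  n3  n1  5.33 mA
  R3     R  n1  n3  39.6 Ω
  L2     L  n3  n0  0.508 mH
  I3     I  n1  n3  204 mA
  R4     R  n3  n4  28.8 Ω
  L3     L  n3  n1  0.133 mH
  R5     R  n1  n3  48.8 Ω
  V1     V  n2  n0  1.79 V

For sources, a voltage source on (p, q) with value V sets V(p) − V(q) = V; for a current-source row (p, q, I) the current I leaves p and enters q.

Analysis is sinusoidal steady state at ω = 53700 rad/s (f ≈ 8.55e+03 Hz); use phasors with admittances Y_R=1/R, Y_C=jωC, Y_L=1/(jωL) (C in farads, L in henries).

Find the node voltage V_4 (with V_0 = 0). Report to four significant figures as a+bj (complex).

-0.9145-0.6812j V

MNA unknowns: 4 node voltages V₁..V_4 plus 1 source current (V1)
L1: Y=0.000-0.002447j on G[1,2]
I1: z[3]−=0.0219, z[2]+=0.0219
C1: Y=0.000+0.9290j on G[1,4]
R1: Y=0.4608+0.000j on G[2,0]
R2: Y=0.02959+0.000j on G[0,1]
C2: Y=0.000+3.915j on G[0,2]
I2: z[3]−=0.00533, z[1]+=0.00533
R3: Y=0.02525+0.000j on G[1,3]
L2: Y=0.000-0.03666j on G[3,0]
I3: z[1]−=0.204, z[3]+=0.204
R4: Y=0.03472+0.000j on G[3,4]
L3: Y=0.000-0.1400j on G[3,1]
R5: Y=0.02049+0.000j on G[1,3]
V1: row V2−V0=1.79, i_V1 at 2,0
solve → V1=-0.9479-0.6601j, V2=1.790+0.000j, V3=-0.3500+0.2117j, V4=-0.9145-0.6812j
aux → i_V1=-0.8046-7.001j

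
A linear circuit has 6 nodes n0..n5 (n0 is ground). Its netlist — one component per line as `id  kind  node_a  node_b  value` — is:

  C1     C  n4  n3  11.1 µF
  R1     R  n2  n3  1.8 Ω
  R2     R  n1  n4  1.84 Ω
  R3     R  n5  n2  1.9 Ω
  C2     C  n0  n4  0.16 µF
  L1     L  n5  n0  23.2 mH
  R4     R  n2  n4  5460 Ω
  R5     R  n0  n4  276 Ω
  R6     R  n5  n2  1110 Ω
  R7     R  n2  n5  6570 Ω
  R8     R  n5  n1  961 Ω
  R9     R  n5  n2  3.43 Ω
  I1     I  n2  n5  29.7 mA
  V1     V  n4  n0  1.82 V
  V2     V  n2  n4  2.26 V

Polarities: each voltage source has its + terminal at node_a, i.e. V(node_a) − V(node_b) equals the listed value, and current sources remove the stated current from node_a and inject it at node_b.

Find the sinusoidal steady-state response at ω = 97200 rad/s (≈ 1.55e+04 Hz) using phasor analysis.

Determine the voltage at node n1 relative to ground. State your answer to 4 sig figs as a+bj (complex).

1.824+4.251e-06j V

Element admittances at ω=97200 rad/s:
  Y(C1) = 0.000+1.079j S between n4,n3
  Y(R1) = 0.5556+0.000j S between n2,n3
  Y(R2) = 0.5435+0.000j S between n1,n4
  Y(R3) = 0.5263+0.000j S between n5,n2
  Y(C2) = 0.000+0.01555j S between n0,n4
  Y(L1) = 0.000-0.0004435j S between n5,n0
  Y(R4) = 0.0001832+0.000j S between n2,n4
  Y(R5) = 0.003623+0.000j S between n0,n4
  Y(R6) = 0.0009009+0.000j S between n5,n2
  Y(R7) = 0.0001522+0.000j S between n2,n5
  Y(R8) = 0.001041+0.000j S between n5,n1
  Y(R9) = 0.2915+0.000j S between n5,n2
  I1: injects 0.0297 A into n5 (from n2)
  V1: constraint V(n4)−V(n0) = 1.82
  V2: constraint V(n2)−V(n4) = 2.26
Assemble and solve the 7×7 MNA system:
  V(n1)=1.824+4.251e-06j  V(n2)=4.080+0.000j  V(n3)=2.294-0.9198j  V(n4)=1.820+0.000j  V(n5)=4.113+0.002225j
  i(V1)=-0.006595-0.02648j  i(V2)=-0.9952-0.5092j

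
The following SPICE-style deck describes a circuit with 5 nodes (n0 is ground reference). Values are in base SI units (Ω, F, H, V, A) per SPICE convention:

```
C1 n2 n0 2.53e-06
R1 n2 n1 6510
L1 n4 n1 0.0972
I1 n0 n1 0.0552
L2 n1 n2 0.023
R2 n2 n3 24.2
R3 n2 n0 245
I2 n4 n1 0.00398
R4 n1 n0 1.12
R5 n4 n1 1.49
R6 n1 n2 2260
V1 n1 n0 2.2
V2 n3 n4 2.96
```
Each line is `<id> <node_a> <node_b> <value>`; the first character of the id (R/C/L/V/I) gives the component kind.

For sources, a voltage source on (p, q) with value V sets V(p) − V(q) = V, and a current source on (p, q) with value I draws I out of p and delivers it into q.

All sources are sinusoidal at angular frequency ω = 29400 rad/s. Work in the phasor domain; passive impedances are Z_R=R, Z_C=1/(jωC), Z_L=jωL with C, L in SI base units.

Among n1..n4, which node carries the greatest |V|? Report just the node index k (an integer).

Element admittances at ω=29400 rad/s:
  Y(C1) = 0.000+0.07438j S between n2,n0
  Y(R1) = 0.0001536+0.000j S between n2,n1
  Y(L1) = 0.000-0.0003499j S between n4,n1
  I1: injects 0.0552 A into n1 (from n0)
  Y(L2) = 0.000-0.001479j S between n1,n2
  Y(R2) = 0.04132+0.000j S between n2,n3
  Y(R3) = 0.004082+0.000j S between n2,n0
  I2: injects 0.00398 A into n1 (from n4)
  Y(R4) = 0.8929+0.000j S between n1,n0
  Y(R5) = 0.6711+0.000j S between n4,n1
  Y(R6) = 0.0004425+0.000j S between n1,n2
  V1: constraint V(n1)−V(n0) = 2.2
  V2: constraint V(n3)−V(n4) = 2.96
Assemble and solve the 6×6 MNA system:
  V(n1)=2.200+0.000j  V(n2)=1.187-2.060j  V(n3)=4.924-0.1196j  V(n4)=1.964-0.1196j
  i(V1)=-2.067-0.07991j  i(V2)=-0.1544-0.08018j

3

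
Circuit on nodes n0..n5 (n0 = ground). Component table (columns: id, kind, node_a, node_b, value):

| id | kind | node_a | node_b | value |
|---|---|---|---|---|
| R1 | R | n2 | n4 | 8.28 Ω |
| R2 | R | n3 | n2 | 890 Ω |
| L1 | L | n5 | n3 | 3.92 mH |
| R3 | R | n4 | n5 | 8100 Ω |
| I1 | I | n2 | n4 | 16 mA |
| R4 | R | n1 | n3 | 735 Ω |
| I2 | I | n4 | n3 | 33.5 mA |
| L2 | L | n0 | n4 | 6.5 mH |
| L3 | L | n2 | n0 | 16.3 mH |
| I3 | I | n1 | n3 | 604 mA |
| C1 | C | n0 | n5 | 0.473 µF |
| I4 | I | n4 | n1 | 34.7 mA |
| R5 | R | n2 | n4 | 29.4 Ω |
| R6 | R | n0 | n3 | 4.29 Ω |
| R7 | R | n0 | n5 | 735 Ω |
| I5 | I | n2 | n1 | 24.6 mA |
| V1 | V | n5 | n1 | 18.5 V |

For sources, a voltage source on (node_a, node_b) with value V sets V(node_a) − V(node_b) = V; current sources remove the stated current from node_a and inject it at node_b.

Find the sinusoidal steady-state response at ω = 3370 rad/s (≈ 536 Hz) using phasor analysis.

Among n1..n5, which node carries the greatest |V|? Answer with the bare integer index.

MNA unknowns: 5 node voltages V₁..V_5 plus 1 source current (V1)
R1: Y=0.1208+0.000j on G[2,4]
R2: Y=0.001124+0.000j on G[3,2]
L1: Y=0.000-0.07570j on G[5,3]
R3: Y=0.0001235+0.000j on G[4,5]
I1: z[2]−=0.016, z[4]+=0.016
R4: Y=0.001361+0.000j on G[1,3]
I2: z[4]−=0.0335, z[3]+=0.0335
L2: Y=0.000-0.04565j on G[0,4]
L3: Y=0.000-0.01820j on G[2,0]
I3: z[1]−=0.604, z[3]+=0.604
C1: Y=0.000+0.001594j on G[0,5]
I4: z[4]−=0.0347, z[1]+=0.0347
R5: Y=0.03401+0.000j on G[2,4]
R6: Y=0.2331+0.000j on G[0,3]
R7: Y=0.001361+0.000j on G[0,5]
I5: z[2]−=0.0246, z[1]+=0.0246
V1: row V5−V1=18.5, i_V1 at 5,1
solve → V1=-18.41-6.971j, V2=-0.07921-1.445j, V3=0.3478+0.03587j, V4=0.01009-1.446j, V5=0.08945-6.971j
aux → i_V1=0.5192-0.009533j

1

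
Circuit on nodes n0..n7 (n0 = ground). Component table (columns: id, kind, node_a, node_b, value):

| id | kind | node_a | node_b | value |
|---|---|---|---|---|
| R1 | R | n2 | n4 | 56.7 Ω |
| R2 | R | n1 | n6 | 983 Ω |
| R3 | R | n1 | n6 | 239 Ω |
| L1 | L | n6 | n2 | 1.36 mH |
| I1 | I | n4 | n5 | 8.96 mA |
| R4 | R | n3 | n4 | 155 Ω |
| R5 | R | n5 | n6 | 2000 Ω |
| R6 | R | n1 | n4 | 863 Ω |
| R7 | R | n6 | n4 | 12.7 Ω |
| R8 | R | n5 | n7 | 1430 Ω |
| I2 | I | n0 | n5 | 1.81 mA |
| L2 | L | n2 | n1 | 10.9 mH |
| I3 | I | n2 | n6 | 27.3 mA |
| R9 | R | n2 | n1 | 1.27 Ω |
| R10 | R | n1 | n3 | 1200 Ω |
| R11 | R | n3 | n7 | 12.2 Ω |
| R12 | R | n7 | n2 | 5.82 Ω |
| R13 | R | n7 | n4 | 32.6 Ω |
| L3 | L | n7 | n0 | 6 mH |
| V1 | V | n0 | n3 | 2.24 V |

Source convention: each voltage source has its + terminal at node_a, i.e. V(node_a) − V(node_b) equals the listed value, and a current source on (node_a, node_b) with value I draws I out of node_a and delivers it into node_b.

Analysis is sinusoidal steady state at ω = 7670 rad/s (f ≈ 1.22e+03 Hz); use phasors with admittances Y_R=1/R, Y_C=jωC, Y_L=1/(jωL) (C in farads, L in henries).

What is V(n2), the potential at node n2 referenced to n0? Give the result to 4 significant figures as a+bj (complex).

-2.112-0.5330j V

MNA unknowns: 7 node voltages V₁..V_7 plus 1 source current (V1)
R1: Y=0.01764+0.000j on G[2,4]
R2: Y=0.001017+0.000j on G[1,6]
R3: Y=0.004184+0.000j on G[1,6]
L1: Y=0.000-0.09587j on G[6,2]
I1: z[4]−=0.00896, z[5]+=0.00896
R4: Y=0.006452+0.000j on G[3,4]
R5: Y=0.0005000+0.000j on G[5,6]
R6: Y=0.001159+0.000j on G[1,4]
R7: Y=0.07874+0.000j on G[6,4]
R8: Y=0.0006993+0.000j on G[5,7]
I2: z[0]−=0.00181, z[5]+=0.00181
L2: Y=0.000-0.01196j on G[2,1]
I3: z[2]−=0.0273, z[6]+=0.0273
R9: Y=0.7874+0.000j on G[2,1]
R10: Y=0.0008333+0.000j on G[1,3]
R11: Y=0.08197+0.000j on G[3,7]
R12: Y=0.1718+0.000j on G[7,2]
R13: Y=0.03067+0.000j on G[7,4]
L3: Y=0.000-0.02173j on G[7,0]
V1: row V0−V3=2.24, i_V1 at 0,3
solve → V1=-2.112-0.5306j, V2=-2.112-0.5330j, V3=-2.240+0.000j, V4=-2.136-0.3604j, V5=6.912-0.4228j, V6=-2.037-0.2865j, V7=-2.090-0.5202j
aux → i_V1=-0.01311+0.04540j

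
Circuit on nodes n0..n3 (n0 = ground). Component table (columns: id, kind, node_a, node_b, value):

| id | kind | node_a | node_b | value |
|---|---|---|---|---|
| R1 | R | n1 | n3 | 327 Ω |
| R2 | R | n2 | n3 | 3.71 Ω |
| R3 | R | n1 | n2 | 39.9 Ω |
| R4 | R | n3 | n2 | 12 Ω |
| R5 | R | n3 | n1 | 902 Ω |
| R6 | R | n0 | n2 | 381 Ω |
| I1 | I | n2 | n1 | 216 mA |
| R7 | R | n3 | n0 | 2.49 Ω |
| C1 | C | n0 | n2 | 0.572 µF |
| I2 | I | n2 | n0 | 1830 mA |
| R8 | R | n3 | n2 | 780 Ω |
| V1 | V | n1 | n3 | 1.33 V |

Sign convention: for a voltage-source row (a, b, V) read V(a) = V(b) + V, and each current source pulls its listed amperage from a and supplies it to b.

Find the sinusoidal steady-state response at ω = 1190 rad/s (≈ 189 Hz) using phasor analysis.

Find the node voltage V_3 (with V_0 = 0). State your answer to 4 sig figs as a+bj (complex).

MNA unknowns: 3 node voltages V₁..V_3 plus 1 source current (V1)
R1: Y=0.003058+0.000j on G[1,3]
R2: Y=0.2695+0.000j on G[2,3]
R3: Y=0.02506+0.000j on G[1,2]
R4: Y=0.08333+0.000j on G[3,2]
R5: Y=0.001109+0.000j on G[3,1]
R6: Y=0.002625+0.000j on G[0,2]
I1: z[2]−=0.216, z[1]+=0.216
R7: Y=0.4016+0.000j on G[3,0]
C1: Y=0.000+0.0006807j on G[0,2]
I2: z[2]−=1.83, z[0]+=1.83
R8: Y=0.001282+0.000j on G[3,2]
V1: row V1−V3=1.33, i_V1 at 1,3
solve → V1=-3.163+0.01628j, V2=-9.733+0.03352j, V3=-4.493+0.01628j
aux → i_V1=0.04580+0.0004320j

-4.493+0.01628j V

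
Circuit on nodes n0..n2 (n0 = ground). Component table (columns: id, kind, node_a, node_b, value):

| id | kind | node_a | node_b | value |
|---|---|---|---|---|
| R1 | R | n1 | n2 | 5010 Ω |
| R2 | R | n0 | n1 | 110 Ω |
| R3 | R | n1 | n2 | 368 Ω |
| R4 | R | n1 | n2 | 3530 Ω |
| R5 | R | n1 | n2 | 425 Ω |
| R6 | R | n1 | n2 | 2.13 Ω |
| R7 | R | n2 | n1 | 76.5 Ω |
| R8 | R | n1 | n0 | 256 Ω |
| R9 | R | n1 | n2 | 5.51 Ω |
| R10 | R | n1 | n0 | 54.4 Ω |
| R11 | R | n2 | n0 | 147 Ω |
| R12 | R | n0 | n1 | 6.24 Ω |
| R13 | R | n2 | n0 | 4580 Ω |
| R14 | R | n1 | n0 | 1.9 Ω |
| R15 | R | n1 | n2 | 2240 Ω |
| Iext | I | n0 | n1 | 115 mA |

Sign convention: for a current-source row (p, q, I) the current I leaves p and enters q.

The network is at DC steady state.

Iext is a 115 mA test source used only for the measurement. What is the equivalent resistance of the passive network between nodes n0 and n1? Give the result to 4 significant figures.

Element admittances at DC:
  Y(R1) = 0.0001996 S between n1,n2
  Y(R2) = 0.009091 S between n0,n1
  Y(R3) = 0.002717 S between n1,n2
  Y(R4) = 0.0002833 S between n1,n2
  Y(R5) = 0.002353 S between n1,n2
  Y(R6) = 0.4695 S between n1,n2
  Y(R7) = 0.01307 S between n2,n1
  Y(R8) = 0.003906 S between n1,n0
  Y(R9) = 0.1815 S between n1,n2
  Y(R10) = 0.01838 S between n1,n0
  Y(R11) = 0.006803 S between n2,n0
  Y(R12) = 0.1603 S between n0,n1
  Y(R13) = 0.0002183 S between n2,n0
  Y(R14) = 0.5263 S between n1,n0
  Y(R15) = 0.0004464 S between n1,n2
  Iext: injects 0.115 A into n1 (from n0)
Assemble and solve the 2×2 MNA system:
  V(n1)=0.1586  V(n2)=0.1570

R_eq = 1.380 Ω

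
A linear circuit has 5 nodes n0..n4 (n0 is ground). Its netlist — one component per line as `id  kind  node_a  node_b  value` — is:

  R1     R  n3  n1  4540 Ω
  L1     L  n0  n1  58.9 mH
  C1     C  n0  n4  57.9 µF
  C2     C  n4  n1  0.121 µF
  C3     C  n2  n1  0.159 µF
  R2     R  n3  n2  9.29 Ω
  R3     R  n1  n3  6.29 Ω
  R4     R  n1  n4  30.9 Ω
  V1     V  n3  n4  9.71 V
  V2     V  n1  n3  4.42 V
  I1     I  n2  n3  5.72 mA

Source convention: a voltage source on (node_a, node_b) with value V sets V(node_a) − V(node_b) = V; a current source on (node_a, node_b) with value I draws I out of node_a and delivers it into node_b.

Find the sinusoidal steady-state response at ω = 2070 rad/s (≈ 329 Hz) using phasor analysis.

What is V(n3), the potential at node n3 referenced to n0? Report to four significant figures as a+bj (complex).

10.75+0.000j V

Apply KCL at each of the 4 non-ground nodes and solve the resulting linear system.
Node n1: branches {R1, L1, C2, C3, R3, R4, V2} → V_1 = 15.17+0.000j
Node n2: branches {C3, R2, I1} → V_2 = 10.69+0.01368j
Node n3: branches {R1, R2, R3, V1, V2, I1} → V_3 = 10.75+0.000j
Node n4: branches {C1, C2, R4, V1} → V_4 = 1.038+0.000j
Source currents: i(V1)=-0.4573+0.1209j, i(V2)=-1.161+0.1194j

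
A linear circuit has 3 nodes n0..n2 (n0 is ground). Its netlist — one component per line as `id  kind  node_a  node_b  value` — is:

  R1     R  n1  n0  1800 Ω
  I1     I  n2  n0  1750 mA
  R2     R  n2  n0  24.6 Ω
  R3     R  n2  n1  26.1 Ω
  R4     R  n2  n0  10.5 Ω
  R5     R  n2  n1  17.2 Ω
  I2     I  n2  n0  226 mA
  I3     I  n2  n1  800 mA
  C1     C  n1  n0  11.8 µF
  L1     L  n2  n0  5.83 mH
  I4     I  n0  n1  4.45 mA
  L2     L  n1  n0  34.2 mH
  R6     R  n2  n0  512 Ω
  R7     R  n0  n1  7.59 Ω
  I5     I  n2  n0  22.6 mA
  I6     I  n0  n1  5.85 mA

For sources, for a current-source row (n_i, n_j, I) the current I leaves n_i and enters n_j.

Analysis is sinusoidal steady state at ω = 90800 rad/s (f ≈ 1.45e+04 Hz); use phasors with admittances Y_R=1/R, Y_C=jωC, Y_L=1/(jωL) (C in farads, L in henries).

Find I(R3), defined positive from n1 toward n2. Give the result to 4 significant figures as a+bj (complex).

MNA unknowns: 2 node voltages V₁..V_2
R1: Y=0.0005556+0.000j on G[1,0]
I1: z[2]−=1.75, z[0]+=1.75
R2: Y=0.04065+0.000j on G[2,0]
R3: Y=0.03831+0.000j on G[2,1]
R4: Y=0.09524+0.000j on G[2,0]
R5: Y=0.05814+0.000j on G[2,1]
I2: z[2]−=0.226, z[0]+=0.226
I3: z[2]−=0.8, z[1]+=0.8
C1: Y=0.000+1.071j on G[1,0]
L1: Y=0.000-0.001889j on G[2,0]
I4: z[0]−=0.00445, z[1]+=0.00445
L2: Y=0.000-0.0003220j on G[1,0]
R6: Y=0.001953+0.000j on G[2,0]
R7: Y=0.1318+0.000j on G[0,1]
I5: z[2]−=0.0226, z[0]+=0.0226
I6: z[0]−=0.00585, z[1]+=0.00585
solve → V1=-0.06306+0.3080j, V2=-11.97+0.03028j

0.4562+0.01064j A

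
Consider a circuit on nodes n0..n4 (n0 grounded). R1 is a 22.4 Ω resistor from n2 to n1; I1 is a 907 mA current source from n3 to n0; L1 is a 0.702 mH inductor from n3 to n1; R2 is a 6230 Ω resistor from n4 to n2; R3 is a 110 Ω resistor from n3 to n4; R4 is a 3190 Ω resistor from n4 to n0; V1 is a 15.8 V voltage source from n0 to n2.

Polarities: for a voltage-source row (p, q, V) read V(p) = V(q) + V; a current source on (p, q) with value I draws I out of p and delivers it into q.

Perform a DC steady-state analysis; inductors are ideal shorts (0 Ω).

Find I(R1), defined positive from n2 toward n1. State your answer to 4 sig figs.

0.8933 A

MNA unknowns: 4 node voltages V₁..V_4 plus 2 source currents (L1, V1)
R1: Y=0.04464 on G[2,1]
I1: z[3]−=0.907, z[0]+=0.907
L1: row V3−V1=0, i_L1 at 3,1
R2: Y=0.0001605 on G[4,2]
R3: Y=0.009091 on G[3,4]
R4: Y=0.0003135 on G[4,0]
V1: row V0−V2=15.8, i_V1 at 0,2
solve → V1=-35.81, V2=-15.80, V3=-35.81, V4=-34.30
aux → i_L1=-0.8933, i_V1=0.8962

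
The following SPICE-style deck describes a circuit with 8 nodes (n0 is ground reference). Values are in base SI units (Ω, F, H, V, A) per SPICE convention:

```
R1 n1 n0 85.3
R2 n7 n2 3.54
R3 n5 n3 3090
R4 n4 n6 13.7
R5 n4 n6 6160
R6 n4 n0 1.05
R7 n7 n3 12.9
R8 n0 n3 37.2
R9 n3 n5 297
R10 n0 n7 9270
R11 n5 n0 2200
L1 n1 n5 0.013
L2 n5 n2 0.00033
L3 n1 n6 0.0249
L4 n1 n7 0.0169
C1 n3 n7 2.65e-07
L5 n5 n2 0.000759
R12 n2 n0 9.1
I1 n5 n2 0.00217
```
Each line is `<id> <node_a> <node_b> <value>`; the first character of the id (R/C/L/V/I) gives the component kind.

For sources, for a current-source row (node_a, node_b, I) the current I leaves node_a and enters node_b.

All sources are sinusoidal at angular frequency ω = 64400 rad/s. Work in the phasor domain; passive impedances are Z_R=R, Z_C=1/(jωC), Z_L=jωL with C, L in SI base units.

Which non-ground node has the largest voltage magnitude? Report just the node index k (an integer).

5

Element admittances at ω=64400 rad/s:
  Y(R1) = 0.01172+0.000j S between n1,n0
  Y(R2) = 0.2825+0.000j S between n7,n2
  Y(R3) = 0.0003236+0.000j S between n5,n3
  Y(R4) = 0.07299+0.000j S between n4,n6
  Y(R5) = 0.0001623+0.000j S between n4,n6
  Y(R6) = 0.9524+0.000j S between n4,n0
  Y(R7) = 0.07752+0.000j S between n7,n3
  Y(R8) = 0.02688+0.000j S between n0,n3
  Y(R9) = 0.003367+0.000j S between n3,n5
  Y(R10) = 0.0001079+0.000j S between n0,n7
  Y(R11) = 0.0004545+0.000j S between n5,n0
  Y(L1) = 0.000-0.001194j S between n1,n5
  Y(L2) = 0.000-0.04705j S between n5,n2
  Y(L3) = 0.000-0.0006236j S between n1,n6
  Y(L4) = 0.000-0.0009188j S between n1,n7
  Y(C1) = 0.000+0.01707j S between n3,n7
  Y(L5) = 0.000-0.02046j S between n5,n2
  Y(R12) = 0.1099+0.000j S between n2,n0
  I1: injects 0.00217 A into n2 (from n5)
Assemble and solve the 7×7 MNA system:
  V(n1)=-0.003026-0.0005720j  V(n2)=0.0003315+0.0004016j  V(n3)=3.358e-06-0.0009368j  V(n4)=-3.927e-07+1.978e-06j  V(n5)=-0.001553-0.03110j  V(n6)=-5.505e-06+2.772e-05j  V(n7)=0.0003085+0.0001074j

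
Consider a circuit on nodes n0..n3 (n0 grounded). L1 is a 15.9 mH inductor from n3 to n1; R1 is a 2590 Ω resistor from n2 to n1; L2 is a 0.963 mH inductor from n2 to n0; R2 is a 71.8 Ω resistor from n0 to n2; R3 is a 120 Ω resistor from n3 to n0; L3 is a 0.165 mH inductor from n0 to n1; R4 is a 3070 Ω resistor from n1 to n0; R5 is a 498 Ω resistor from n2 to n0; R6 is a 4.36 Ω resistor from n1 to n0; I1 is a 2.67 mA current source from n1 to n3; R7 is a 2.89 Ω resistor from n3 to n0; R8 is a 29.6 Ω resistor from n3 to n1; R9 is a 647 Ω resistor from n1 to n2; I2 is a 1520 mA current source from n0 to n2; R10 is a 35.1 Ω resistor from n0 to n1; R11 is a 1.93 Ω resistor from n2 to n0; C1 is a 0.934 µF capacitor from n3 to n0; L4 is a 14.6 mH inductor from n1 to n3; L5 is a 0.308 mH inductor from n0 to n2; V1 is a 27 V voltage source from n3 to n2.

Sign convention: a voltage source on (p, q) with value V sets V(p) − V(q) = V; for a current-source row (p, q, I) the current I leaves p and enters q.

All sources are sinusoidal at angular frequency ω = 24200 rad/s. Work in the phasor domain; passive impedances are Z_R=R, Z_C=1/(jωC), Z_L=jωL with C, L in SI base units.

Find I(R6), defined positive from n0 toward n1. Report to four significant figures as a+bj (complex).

Apply KCL at each of the 3 non-ground nodes and solve the resulting linear system.
Node n1: branches {L1, R1, L3, R4, R6, I1, R8, R9, R10, L4} → V_1 = 1.385+0.6246j
Node n2: branches {R1, L2, R2, R5, R9, I2, R11, L5, V1} → V_2 = -9.273-2.090j
Node n3: branches {L1, R3, I1, R7, R8, C1, L4, V1} → V_3 = 17.73-2.090j
Source currents: i(V1)=-6.863+0.5205j

-0.3177-0.1433j A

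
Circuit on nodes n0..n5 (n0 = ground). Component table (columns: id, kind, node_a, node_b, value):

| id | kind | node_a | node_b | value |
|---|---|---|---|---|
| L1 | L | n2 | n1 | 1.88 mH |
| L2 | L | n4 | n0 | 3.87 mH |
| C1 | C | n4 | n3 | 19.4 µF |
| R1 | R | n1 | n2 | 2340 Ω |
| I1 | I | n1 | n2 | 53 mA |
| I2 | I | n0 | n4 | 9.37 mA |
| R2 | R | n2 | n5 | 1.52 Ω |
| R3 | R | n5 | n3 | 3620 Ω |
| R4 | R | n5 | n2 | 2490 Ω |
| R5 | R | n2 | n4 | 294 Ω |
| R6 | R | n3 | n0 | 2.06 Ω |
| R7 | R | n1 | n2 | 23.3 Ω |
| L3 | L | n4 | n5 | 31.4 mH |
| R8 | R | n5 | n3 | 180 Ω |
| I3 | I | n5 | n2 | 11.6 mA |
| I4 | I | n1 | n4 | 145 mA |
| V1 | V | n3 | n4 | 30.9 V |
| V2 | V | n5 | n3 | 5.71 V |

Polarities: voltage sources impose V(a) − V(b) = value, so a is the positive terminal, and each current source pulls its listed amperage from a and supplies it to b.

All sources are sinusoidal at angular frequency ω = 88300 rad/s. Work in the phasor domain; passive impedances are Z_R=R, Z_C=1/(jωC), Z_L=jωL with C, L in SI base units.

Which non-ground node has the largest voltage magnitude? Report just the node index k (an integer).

Apply KCL at each of the 5 non-ground nodes and solve the resulting linear system.
Node n1: branches {L1, R1, I1, R7, I4} → V_1 = 0.8593-0.8089j
Node n2: branches {L1, R1, I1, R2, R4, R5, R7, I3} → V_2 = 5.341-0.1862j
Node n3: branches {C1, R3, R6, R8, V1, V2} → V_3 = 0.02042-0.1862j
Node n4: branches {L2, C1, I2, R5, L3, I4, V1} → V_4 = -30.88-0.1862j
Node n5: branches {R2, R3, R4, L3, R8, I3, V2} → V_5 = 5.730-0.1862j
Source currents: i(V1)=-0.2781-52.83j, i(V2)=-0.3015+0.01320j

4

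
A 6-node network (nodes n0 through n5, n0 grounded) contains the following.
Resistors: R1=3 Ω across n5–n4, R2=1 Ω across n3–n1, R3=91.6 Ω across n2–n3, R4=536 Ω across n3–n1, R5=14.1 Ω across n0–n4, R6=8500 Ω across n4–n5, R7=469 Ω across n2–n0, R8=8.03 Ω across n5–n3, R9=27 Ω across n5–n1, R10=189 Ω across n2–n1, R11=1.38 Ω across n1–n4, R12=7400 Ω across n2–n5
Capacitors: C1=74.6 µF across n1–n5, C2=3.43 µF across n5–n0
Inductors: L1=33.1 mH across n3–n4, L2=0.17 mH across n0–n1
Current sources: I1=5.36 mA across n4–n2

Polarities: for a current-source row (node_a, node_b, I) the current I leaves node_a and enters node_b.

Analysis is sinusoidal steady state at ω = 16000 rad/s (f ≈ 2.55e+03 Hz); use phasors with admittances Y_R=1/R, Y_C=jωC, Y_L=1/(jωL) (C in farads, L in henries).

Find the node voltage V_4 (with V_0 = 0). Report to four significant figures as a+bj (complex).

Element admittances at ω=16000 rad/s:
  Y(R1) = 0.3333+0.000j S between n5,n4
  Y(C1) = 0.000+1.194j S between n1,n5
  Y(R2) = 1.000+0.000j S between n3,n1
  Y(R3) = 0.01092+0.000j S between n2,n3
  Y(R4) = 0.001866+0.000j S between n3,n1
  Y(L1) = 0.000-0.001888j S between n3,n4
  Y(R5) = 0.07092+0.000j S between n0,n4
  Y(C2) = 0.000+0.05488j S between n5,n0
  Y(R6) = 0.0001176+0.000j S between n4,n5
  Y(L2) = 0.000-0.3676j S between n0,n1
  Y(R7) = 0.002132+0.000j S between n2,n0
  Y(R8) = 0.1245+0.000j S between n5,n3
  Y(R9) = 0.03704+0.000j S between n5,n1
  Y(R10) = 0.005291+0.000j S between n2,n1
  Y(R11) = 0.7246+0.000j S between n1,n4
  Y(R12) = 0.0001351+0.000j S between n2,n5
  I1: injects 0.00536 A into n2 (from n4)
Assemble and solve the 5×5 MNA system:
  V(n1)=-0.0001417-0.0007050j  V(n2)=0.2916-0.0005501j  V(n3)=0.002631-0.0005917j  V(n4)=-0.004958-0.0004060j  V(n5)=-0.0004034+0.0002005j

-0.004958-0.0004060j V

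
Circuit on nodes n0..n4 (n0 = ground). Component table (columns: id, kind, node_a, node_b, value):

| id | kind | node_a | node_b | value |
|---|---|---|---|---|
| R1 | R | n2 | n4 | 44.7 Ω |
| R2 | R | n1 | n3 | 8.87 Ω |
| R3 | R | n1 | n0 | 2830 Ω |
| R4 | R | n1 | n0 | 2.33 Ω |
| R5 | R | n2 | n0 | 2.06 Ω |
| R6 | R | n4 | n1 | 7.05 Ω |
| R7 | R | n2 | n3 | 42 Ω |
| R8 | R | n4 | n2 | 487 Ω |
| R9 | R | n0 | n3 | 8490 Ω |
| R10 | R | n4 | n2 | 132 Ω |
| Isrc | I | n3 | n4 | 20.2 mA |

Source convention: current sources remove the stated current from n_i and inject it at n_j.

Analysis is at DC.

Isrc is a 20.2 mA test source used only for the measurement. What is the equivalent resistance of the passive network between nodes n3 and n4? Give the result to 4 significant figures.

MNA unknowns: 4 node voltages V₁..V_4
R1: Y=0.02237 on G[2,4]
R2: Y=0.1127 on G[1,3]
R3: Y=0.0003534 on G[1,0]
R4: Y=0.4292 on G[1,0]
R5: Y=0.4854 on G[2,0]
R6: Y=0.1418 on G[4,1]
R7: Y=0.02381 on G[2,3]
R8: Y=0.002053 on G[4,2]
R9: Y=0.0001178 on G[0,3]
R10: Y=0.007576 on G[4,2]
Isrc: z[3]−=0.0202, z[4]+=0.0202
solve → V1=-0.0003491, V2=0.0003449, V3=-0.1480, V4=0.1160

R_eq = 13.07 Ω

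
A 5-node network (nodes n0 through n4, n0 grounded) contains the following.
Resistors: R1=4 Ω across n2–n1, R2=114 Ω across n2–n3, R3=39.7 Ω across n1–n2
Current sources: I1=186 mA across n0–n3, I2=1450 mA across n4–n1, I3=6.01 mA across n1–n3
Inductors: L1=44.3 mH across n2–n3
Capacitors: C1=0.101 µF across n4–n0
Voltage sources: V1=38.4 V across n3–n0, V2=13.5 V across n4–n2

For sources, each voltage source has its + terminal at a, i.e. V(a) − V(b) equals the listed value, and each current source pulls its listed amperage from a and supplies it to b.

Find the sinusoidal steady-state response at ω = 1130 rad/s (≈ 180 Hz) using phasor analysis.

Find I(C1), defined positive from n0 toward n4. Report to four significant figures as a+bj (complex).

Apply KCL at each of the 4 non-ground nodes and solve the resulting linear system.
Node n1: branches {R1, I2, R3, I3} → V_1 = 43.78-0.3634j
Node n2: branches {R1, R2, L1, R3, V2} → V_2 = 38.54-0.3634j
Node n3: branches {I1, R2, L1, I3, V1} → V_3 = 38.40+0.000j
Node n4: branches {I2, C1, V2} → V_4 = 52.04-0.3634j
Source currents: i(V1)=0.1860-0.005939j, i(V2)=-1.450-0.005939j

-4.148e-05-0.005939j A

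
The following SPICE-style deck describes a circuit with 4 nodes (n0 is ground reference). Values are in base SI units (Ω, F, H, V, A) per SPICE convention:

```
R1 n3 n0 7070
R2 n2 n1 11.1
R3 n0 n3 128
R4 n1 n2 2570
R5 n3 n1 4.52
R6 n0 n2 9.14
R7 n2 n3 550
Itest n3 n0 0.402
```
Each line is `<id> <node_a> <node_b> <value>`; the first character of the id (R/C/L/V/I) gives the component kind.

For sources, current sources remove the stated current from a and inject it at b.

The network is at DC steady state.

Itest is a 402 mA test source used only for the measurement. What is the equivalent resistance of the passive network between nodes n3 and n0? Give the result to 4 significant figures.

R_eq = 20.35 Ω

Element admittances at DC:
  Y(R1) = 0.0001414 S between n3,n0
  Y(R2) = 0.09009 S between n2,n1
  Y(R3) = 0.007812 S between n0,n3
  Y(R4) = 0.0003891 S between n1,n2
  Y(R5) = 0.2212 S between n3,n1
  Y(R6) = 0.1094 S between n0,n2
  Y(R7) = 0.001818 S between n2,n3
  Itest: injects 0.402 A into n0 (from n3)
Assemble and solve the 3×3 MNA system:
  V(n1)=-6.701  V(n2)=-3.079  V(n3)=-8.182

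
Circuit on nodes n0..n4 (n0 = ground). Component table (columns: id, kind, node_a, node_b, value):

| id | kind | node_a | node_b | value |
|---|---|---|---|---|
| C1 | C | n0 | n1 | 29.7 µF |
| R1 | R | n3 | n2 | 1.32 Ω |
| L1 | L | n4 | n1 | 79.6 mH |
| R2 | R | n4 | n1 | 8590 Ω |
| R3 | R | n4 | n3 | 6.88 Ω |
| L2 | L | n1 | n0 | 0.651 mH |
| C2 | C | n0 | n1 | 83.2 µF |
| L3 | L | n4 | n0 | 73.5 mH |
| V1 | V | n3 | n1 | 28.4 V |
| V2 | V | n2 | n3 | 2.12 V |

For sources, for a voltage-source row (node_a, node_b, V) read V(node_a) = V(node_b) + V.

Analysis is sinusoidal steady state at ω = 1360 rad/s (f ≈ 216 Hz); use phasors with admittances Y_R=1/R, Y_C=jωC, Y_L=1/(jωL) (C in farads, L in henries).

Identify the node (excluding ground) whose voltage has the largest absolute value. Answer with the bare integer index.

2

Apply KCL at each of the 4 non-ground nodes and solve the resulting linear system.
Node n1: branches {C1, L1, R2, L2, C2, V1} → V_1 = -0.2830-0.03724j
Node n2: branches {R1, V2} → V_2 = 30.24-0.03724j
Node n3: branches {R1, R3, V1, V2} → V_3 = 28.12-0.03724j
Node n4: branches {L1, R2, R3, L3} → V_4 = 27.61+3.633j
Source currents: i(V1)=-0.07350+0.5335j, i(V2)=-1.606+0.000j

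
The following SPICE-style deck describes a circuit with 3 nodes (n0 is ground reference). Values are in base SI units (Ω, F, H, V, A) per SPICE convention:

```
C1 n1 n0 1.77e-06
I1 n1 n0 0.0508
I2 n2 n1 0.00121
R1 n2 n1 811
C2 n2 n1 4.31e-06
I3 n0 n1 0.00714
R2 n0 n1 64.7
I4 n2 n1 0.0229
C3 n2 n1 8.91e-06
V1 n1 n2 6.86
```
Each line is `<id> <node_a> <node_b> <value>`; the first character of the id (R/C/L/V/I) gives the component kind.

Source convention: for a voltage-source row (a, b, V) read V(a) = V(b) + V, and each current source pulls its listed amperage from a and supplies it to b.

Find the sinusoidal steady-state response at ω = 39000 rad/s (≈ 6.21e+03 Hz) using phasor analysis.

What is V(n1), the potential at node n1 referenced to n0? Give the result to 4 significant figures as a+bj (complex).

-0.1349+0.6023j V

MNA unknowns: 2 node voltages V₁..V_2 plus 1 source current (V1)
C1: Y=0.000+0.06903j on G[1,0]
I1: z[1]−=0.0508, z[0]+=0.0508
I2: z[2]−=0.00121, z[1]+=0.00121
R1: Y=0.001233+0.000j on G[2,1]
C2: Y=0.000+0.1681j on G[2,1]
I3: z[0]−=0.00714, z[1]+=0.00714
R2: Y=0.01546+0.000j on G[0,1]
I4: z[2]−=0.0229, z[1]+=0.0229
C3: Y=0.000+0.3475j on G[2,1]
V1: row V1−V2=6.86, i_V1 at 1,2
solve → V1=-0.1349+0.6023j, V2=-6.995+0.6023j
aux → i_V1=0.01565-3.537j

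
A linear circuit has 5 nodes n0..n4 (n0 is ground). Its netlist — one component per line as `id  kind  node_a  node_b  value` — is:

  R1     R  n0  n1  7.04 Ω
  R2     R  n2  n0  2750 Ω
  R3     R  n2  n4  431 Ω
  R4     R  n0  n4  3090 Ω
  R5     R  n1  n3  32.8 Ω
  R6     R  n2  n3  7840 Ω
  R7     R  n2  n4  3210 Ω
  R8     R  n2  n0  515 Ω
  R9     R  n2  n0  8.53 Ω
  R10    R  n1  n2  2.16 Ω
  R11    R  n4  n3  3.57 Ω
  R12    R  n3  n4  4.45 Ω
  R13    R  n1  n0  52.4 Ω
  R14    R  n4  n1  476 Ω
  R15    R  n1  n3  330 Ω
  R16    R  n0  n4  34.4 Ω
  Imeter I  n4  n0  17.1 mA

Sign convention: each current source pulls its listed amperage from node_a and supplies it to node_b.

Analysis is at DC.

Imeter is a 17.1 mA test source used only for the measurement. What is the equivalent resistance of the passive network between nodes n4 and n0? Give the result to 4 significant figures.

MNA unknowns: 4 node voltages V₁..V_4
R1: Y=0.1420 on G[0,1]
R2: Y=0.0003636 on G[2,0]
R3: Y=0.002320 on G[2,4]
R4: Y=0.0003236 on G[0,4]
R5: Y=0.03049 on G[1,3]
R6: Y=0.0001276 on G[2,3]
R7: Y=0.0003115 on G[2,4]
R8: Y=0.001942 on G[2,0]
R9: Y=0.1172 on G[2,0]
R10: Y=0.4630 on G[1,2]
R11: Y=0.2801 on G[4,3]
R12: Y=0.2247 on G[3,4]
R13: Y=0.01908 on G[1,0]
R14: Y=0.002101 on G[4,1]
R15: Y=0.003030 on G[1,3]
R16: Y=0.02907 on G[0,4]
Imeter: z[4]−=0.0171, z[0]+=0.0171
solve → V1=-0.03419, V2=-0.02836, V3=-0.2637, V4=-0.2790

R_eq = 16.32 Ω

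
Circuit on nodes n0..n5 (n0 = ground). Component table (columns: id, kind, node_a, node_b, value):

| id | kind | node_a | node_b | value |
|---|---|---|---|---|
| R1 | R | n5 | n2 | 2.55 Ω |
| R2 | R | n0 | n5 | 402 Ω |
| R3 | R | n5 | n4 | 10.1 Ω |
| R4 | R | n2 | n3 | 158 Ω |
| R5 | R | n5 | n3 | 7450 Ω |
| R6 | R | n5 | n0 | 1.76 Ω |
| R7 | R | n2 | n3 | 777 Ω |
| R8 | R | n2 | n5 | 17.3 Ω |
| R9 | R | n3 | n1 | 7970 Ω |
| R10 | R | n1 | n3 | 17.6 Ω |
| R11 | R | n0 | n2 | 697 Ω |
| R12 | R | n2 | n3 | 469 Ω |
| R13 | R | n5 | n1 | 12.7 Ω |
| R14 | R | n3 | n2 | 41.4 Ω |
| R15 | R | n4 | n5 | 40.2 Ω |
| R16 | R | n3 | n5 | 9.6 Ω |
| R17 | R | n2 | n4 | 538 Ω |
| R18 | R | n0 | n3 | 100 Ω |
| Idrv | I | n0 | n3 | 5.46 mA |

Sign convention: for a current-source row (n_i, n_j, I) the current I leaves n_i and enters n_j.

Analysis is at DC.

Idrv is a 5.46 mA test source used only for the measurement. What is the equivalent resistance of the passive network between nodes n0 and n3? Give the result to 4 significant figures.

Element admittances at DC:
  Y(R1) = 0.3922 S between n5,n2
  Y(R2) = 0.002488 S between n0,n5
  Y(R3) = 0.09901 S between n5,n4
  Y(R4) = 0.006329 S between n2,n3
  Y(R5) = 0.0001342 S between n5,n3
  Y(R6) = 0.5682 S between n5,n0
  Y(R7) = 0.001287 S between n2,n3
  Y(R8) = 0.05780 S between n2,n5
  Y(R9) = 0.0001255 S between n3,n1
  Y(R10) = 0.05682 S between n1,n3
  Y(R11) = 0.001435 S between n0,n2
  Y(R12) = 0.002132 S between n2,n3
  Y(R13) = 0.07874 S between n5,n1
  Y(R14) = 0.02415 S between n3,n2
  Y(R15) = 0.02488 S between n4,n5
  Y(R16) = 0.1042 S between n3,n5
  Y(R17) = 0.001859 S between n2,n4
  Y(R18) = 0.01000 S between n0,n3
  Idrv: injects 0.00546 A into n3 (from n0)
Assemble and solve the 5×5 MNA system:
  V(n1)=0.02146  V(n2)=0.01092  V(n3)=0.03888  V(n4)=0.008889  V(n5)=0.008859

R_eq = 7.121 Ω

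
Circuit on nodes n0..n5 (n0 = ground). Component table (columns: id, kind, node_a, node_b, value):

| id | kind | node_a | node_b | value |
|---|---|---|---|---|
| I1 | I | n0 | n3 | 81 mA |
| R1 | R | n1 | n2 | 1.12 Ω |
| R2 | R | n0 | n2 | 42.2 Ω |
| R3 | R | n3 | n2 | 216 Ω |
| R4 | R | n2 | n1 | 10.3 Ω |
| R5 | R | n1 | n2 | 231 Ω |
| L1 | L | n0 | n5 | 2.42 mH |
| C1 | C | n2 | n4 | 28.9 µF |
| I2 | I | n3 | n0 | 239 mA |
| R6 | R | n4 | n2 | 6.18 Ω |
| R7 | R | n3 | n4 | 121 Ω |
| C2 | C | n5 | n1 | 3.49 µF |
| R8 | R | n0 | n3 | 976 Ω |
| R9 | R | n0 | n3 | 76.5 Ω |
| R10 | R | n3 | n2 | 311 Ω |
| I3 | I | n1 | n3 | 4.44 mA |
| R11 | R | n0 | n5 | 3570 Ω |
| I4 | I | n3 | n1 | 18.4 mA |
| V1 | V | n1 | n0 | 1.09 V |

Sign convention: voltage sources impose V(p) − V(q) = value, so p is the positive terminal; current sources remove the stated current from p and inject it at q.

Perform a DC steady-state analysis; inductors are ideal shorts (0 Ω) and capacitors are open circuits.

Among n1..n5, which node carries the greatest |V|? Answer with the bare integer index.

Element admittances at DC:
  I1: injects 0.081 A into n3 (from n0)
  Y(R1) = 0.8929 S between n1,n2
  Y(R2) = 0.02370 S between n0,n2
  Y(R3) = 0.004630 S between n3,n2
  Y(R4) = 0.09709 S between n2,n1
  Y(R5) = 0.004329 S between n1,n2
  L1: short n0↔n5 (DC inductor)
  Y(C1) = 0.000 S between n2,n4
  I2: injects 0.239 A into n0 (from n3)
  Y(R6) = 0.1618 S between n4,n2
  Y(R7) = 0.008264 S between n3,n4
  Y(C2) = 0.000 S between n5,n1
  Y(R8) = 0.001025 S between n0,n3
  Y(R9) = 0.01307 S between n0,n3
  Y(R10) = 0.003215 S between n3,n2
  I3: injects 0.00444 A into n3 (from n1)
  Y(R11) = 0.0002801 S between n0,n5
  I4: injects 0.0184 A into n1 (from n3)
  V1: constraint V(n1)−V(n0) = 1.09
Assemble and solve the 7×7 MNA system:
  V(n1)=1.090  V(n2)=0.9685  V(n3)=-5.259  V(n4)=0.6659  V(n5)=0.000
  i(L1)=0.000  i(V1)=-0.1068

3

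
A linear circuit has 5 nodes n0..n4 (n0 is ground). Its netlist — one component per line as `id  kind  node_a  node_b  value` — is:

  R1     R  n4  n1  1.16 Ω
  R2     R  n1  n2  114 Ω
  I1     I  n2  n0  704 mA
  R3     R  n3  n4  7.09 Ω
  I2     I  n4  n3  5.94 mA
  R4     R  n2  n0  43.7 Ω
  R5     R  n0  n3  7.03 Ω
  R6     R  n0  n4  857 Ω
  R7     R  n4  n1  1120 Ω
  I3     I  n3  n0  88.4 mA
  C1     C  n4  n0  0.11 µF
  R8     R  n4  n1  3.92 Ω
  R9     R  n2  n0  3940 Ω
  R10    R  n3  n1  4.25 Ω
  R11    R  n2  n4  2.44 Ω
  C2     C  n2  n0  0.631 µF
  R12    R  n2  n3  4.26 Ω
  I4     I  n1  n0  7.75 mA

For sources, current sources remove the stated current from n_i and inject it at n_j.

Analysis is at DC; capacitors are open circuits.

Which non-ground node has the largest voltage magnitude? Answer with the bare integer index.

MNA unknowns: 4 node voltages V₁..V_4
R1: Y=0.8621 on G[4,1]
R2: Y=0.008772 on G[1,2]
I1: z[2]−=0.704, z[0]+=0.704
R3: Y=0.1410 on G[3,4]
I2: z[4]−=0.00594, z[3]+=0.00594
R4: Y=0.02288 on G[2,0]
R5: Y=0.1422 on G[0,3]
R6: Y=0.001167 on G[0,4]
R7: Y=0.0008929 on G[4,1]
I3: z[3]−=0.0884, z[0]+=0.0884
C1: Y=0.000 on G[4,0]
R8: Y=0.2551 on G[4,1]
R9: Y=0.0002538 on G[2,0]
R10: Y=0.2353 on G[3,1]
R11: Y=0.4098 on G[2,4]
C2: Y=0.000 on G[2,0]
R12: Y=0.2347 on G[2,3]
I4: z[1]−=0.00775, z[0]+=0.00775
solve → V1=-5.248, V2=-5.962, V3=-4.611, V4=-5.369

2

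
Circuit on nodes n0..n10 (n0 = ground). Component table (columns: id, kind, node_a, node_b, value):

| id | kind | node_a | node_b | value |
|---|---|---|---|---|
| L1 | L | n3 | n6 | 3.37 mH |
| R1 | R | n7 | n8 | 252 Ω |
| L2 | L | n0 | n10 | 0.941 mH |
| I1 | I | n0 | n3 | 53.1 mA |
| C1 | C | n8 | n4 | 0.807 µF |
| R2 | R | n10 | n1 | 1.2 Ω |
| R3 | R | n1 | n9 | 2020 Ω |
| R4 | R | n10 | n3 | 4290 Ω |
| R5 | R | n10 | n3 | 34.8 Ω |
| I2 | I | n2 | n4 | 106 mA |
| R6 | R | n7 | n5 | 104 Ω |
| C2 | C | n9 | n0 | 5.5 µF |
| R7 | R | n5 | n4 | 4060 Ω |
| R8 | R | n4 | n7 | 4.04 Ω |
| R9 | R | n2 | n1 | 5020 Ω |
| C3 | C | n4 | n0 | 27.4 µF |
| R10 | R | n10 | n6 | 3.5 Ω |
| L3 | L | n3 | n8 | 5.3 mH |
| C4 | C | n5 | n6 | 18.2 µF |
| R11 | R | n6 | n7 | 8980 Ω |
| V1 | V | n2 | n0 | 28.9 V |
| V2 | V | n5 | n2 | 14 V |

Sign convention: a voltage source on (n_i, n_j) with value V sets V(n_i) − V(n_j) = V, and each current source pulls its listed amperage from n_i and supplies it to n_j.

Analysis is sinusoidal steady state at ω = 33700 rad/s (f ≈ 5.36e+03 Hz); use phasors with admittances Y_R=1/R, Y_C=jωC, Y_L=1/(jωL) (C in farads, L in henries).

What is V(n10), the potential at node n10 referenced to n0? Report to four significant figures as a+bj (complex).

44.27+6.039j V

Apply KCL at each of the 10 non-ground nodes and solve the resulting linear system.
Node n1: branches {R2, R3, R9} → V_1 = 44.24+6.034j
Node n2: branches {I2, R9, V1, V2} → V_2 = 28.90+0.000j
Node n3: branches {L1, I1, R4, R5, L3} → V_3 = 38.51+13.13j
Node n4: branches {C1, I2, R7, R8, C3} → V_4 = -0.2821-0.6832j
Node n5: branches {R6, R7, C4, V2} → V_5 = 42.90+0.000j
Node n6: branches {L1, R10, C4, R11} → V_6 = 45.61+0.4491j
Node n7: branches {R1, R6, R8, R11} → V_7 = 1.189-0.7414j
Node n8: branches {R1, C1, L3} → V_8 = -9.336-6.198j
Node n9: branches {R3, C2} → V_9 = 0.01643-0.1181j
Node n10: branches {L2, R2, R4, R5, R10} → V_10 = 44.27+6.039j
Source currents: i(V1)=-0.7901+1.653j, i(V2)=-0.6871+1.652j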